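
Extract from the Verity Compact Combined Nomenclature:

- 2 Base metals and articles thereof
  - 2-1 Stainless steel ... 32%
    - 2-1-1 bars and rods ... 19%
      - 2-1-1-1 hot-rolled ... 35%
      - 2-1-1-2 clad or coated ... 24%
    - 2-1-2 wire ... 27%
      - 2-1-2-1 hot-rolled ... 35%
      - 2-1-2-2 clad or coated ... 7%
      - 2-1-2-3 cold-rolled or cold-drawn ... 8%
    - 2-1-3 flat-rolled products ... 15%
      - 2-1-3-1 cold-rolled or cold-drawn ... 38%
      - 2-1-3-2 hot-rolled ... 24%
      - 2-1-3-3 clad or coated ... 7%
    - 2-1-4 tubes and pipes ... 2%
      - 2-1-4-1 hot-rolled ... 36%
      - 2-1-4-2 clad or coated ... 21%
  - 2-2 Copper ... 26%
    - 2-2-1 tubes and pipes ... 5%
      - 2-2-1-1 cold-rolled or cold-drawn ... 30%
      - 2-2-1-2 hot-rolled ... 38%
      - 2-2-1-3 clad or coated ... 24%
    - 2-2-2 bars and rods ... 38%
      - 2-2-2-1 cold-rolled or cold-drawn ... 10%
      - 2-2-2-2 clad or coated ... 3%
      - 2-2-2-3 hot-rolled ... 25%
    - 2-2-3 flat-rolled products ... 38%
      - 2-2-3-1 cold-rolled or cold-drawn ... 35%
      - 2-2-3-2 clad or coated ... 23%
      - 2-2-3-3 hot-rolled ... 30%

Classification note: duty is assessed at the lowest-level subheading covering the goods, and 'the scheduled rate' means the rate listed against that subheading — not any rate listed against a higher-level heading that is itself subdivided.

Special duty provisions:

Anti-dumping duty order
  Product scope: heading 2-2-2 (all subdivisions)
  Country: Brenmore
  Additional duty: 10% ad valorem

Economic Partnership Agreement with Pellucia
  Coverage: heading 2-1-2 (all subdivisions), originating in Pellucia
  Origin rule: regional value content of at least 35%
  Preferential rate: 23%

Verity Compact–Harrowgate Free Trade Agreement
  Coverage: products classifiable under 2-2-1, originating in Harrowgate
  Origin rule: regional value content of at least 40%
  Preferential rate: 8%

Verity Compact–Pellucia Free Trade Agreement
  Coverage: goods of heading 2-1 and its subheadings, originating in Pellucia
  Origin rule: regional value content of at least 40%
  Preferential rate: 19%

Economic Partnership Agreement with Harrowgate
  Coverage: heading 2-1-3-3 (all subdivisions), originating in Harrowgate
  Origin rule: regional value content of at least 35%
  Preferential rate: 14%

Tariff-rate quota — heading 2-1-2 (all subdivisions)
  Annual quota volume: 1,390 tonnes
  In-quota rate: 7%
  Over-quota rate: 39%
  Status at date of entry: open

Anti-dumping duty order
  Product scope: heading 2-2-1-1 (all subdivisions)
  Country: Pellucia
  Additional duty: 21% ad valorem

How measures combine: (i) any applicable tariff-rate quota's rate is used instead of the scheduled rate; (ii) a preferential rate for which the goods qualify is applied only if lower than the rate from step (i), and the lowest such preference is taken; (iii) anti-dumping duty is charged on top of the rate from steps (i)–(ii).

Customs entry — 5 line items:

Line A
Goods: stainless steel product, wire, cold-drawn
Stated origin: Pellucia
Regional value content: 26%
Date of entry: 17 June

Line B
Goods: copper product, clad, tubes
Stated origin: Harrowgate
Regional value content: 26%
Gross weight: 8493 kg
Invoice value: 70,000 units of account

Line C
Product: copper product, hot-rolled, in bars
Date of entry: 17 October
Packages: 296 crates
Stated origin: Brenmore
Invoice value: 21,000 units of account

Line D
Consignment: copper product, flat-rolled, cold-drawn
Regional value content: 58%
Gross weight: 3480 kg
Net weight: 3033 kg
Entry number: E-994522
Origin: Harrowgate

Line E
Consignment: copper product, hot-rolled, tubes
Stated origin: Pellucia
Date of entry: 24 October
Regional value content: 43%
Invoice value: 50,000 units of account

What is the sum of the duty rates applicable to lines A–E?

Line A: stainless steel → 2-1; wire → 2-1-2; cold-drawn → 2-1-2-3. Scheduled 8%. quota on 2-1-2 open → in-quota 7%; Pellucia agreement on 2-1-2: RVC < 35%; Pellucia agreement on 2-1: RVC < 40%. → 7%.
Line B: copper → 2-2; tubes → 2-2-1; clad → 2-2-1-3. Scheduled 24%. Harrowgate agreement on 2-2-1: RVC < 40%; Harrowgate agreement on 2-1-3-3: 2-2-1-3 not covered. → 24%.
Line C: copper → 2-2; in bars → 2-2-2; hot-rolled → 2-2-2-3. Scheduled 25%. anti-dumping (Brenmore, 2-2-2): +10%; total 25% + 10% = 35%. → 35%.
Line D: copper → 2-2; flat-rolled → 2-2-3; cold-drawn → 2-2-3-1. Scheduled 35%. Harrowgate agreement on 2-2-1: 2-2-3-1 not covered; Harrowgate agreement on 2-1-3-3: 2-2-3-1 not covered. → 35%.
Line E: copper → 2-2; tubes → 2-2-1; hot-rolled → 2-2-1-2. Scheduled 38%. Pellucia agreement on 2-1-2: 2-2-1-2 not covered; Pellucia agreement on 2-1: 2-2-1-2 not covered. → 38%.
Sum: 7% + 24% + 35% + 35% + 38% = 139%.

139%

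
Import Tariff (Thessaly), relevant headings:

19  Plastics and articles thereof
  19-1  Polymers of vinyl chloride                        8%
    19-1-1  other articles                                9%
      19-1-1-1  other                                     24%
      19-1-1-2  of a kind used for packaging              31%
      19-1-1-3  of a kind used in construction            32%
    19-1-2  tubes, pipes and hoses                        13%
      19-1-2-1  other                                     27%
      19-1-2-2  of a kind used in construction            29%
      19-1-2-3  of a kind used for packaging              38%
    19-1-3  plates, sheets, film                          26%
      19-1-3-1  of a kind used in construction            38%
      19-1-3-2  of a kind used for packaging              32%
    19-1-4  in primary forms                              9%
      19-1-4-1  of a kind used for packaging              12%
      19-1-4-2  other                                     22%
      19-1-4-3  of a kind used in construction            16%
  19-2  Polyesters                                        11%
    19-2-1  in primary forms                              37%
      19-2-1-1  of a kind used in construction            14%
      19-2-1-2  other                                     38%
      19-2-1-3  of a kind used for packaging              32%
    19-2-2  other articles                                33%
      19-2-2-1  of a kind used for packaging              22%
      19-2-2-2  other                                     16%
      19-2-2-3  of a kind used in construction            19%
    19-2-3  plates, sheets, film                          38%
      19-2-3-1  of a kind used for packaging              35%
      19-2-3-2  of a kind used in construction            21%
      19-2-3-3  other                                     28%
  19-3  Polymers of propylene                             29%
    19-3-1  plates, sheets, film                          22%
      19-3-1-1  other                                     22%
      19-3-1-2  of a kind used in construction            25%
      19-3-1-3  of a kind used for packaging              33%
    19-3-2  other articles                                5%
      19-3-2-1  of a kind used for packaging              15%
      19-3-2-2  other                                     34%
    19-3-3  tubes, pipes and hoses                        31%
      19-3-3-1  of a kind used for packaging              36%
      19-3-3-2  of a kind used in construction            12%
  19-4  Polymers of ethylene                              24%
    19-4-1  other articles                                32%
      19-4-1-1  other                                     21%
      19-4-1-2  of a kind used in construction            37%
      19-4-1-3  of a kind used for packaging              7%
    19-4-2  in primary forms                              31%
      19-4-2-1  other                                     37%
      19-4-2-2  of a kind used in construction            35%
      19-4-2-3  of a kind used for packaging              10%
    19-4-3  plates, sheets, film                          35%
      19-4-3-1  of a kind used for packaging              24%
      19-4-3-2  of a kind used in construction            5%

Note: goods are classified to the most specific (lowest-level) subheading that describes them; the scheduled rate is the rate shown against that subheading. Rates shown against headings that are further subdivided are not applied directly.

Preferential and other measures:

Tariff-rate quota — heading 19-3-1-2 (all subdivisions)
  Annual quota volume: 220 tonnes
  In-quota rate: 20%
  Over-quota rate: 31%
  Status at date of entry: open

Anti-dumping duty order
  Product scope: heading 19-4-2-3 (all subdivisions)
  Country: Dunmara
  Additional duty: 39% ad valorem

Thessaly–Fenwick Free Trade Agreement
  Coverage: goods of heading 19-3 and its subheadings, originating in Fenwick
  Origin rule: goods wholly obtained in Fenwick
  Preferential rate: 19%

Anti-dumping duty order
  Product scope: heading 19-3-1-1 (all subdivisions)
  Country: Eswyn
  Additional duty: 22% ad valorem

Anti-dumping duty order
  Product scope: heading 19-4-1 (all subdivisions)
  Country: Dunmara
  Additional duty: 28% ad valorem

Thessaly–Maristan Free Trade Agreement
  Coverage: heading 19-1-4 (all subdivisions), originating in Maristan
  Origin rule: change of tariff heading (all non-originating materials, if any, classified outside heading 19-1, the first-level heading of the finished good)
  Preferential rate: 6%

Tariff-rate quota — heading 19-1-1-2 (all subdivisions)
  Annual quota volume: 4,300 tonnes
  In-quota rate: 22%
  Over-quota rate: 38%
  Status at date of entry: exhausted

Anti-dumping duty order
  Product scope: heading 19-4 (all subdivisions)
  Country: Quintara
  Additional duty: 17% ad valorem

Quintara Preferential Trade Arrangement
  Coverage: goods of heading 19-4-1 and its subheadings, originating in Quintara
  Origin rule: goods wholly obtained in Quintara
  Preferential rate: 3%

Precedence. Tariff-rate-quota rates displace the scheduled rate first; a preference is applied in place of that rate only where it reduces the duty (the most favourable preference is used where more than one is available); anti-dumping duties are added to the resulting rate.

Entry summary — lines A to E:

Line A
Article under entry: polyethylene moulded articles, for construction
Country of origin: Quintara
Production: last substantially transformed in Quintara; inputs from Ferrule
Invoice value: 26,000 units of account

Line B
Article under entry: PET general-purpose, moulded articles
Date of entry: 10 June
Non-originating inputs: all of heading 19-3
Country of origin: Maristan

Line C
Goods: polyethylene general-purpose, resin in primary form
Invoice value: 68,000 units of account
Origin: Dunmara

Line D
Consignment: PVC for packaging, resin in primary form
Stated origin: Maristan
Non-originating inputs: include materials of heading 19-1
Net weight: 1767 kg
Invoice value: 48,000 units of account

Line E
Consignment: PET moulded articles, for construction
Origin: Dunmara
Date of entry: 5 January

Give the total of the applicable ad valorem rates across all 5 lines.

Line A: polyethylene → 19-4; moulded articles → 19-4-1; for construction → 19-4-1-2. Scheduled 37%. Quintara agreement on 19-4-1: not wholly obtained; anti-dumping (Quintara, 19-4): +17%; total 37% + 17% = 54%. → 54%.
Line B: PET → 19-2; moulded articles → 19-2-2; general-purpose → 19-2-2-2. Scheduled 16%. Maristan agreement on 19-1-4: 19-2-2-2 not covered. → 16%.
Line C: polyethylene → 19-4; resin in primary form → 19-4-2; general-purpose → 19-4-2-1. Scheduled 37%. No special measure applies. → 37%.
Line D: PVC → 19-1; resin in primary form → 19-1-4; for packaging → 19-1-4-1. Scheduled 12%. Maristan agreement on 19-1-4: CTH not met. → 12%.
Line E: PET → 19-2; moulded articles → 19-2-2; for construction → 19-2-2-3. Scheduled 19%. No special measure applies. → 19%.
Sum: 54% + 16% + 37% + 12% + 19% = 138%.

138%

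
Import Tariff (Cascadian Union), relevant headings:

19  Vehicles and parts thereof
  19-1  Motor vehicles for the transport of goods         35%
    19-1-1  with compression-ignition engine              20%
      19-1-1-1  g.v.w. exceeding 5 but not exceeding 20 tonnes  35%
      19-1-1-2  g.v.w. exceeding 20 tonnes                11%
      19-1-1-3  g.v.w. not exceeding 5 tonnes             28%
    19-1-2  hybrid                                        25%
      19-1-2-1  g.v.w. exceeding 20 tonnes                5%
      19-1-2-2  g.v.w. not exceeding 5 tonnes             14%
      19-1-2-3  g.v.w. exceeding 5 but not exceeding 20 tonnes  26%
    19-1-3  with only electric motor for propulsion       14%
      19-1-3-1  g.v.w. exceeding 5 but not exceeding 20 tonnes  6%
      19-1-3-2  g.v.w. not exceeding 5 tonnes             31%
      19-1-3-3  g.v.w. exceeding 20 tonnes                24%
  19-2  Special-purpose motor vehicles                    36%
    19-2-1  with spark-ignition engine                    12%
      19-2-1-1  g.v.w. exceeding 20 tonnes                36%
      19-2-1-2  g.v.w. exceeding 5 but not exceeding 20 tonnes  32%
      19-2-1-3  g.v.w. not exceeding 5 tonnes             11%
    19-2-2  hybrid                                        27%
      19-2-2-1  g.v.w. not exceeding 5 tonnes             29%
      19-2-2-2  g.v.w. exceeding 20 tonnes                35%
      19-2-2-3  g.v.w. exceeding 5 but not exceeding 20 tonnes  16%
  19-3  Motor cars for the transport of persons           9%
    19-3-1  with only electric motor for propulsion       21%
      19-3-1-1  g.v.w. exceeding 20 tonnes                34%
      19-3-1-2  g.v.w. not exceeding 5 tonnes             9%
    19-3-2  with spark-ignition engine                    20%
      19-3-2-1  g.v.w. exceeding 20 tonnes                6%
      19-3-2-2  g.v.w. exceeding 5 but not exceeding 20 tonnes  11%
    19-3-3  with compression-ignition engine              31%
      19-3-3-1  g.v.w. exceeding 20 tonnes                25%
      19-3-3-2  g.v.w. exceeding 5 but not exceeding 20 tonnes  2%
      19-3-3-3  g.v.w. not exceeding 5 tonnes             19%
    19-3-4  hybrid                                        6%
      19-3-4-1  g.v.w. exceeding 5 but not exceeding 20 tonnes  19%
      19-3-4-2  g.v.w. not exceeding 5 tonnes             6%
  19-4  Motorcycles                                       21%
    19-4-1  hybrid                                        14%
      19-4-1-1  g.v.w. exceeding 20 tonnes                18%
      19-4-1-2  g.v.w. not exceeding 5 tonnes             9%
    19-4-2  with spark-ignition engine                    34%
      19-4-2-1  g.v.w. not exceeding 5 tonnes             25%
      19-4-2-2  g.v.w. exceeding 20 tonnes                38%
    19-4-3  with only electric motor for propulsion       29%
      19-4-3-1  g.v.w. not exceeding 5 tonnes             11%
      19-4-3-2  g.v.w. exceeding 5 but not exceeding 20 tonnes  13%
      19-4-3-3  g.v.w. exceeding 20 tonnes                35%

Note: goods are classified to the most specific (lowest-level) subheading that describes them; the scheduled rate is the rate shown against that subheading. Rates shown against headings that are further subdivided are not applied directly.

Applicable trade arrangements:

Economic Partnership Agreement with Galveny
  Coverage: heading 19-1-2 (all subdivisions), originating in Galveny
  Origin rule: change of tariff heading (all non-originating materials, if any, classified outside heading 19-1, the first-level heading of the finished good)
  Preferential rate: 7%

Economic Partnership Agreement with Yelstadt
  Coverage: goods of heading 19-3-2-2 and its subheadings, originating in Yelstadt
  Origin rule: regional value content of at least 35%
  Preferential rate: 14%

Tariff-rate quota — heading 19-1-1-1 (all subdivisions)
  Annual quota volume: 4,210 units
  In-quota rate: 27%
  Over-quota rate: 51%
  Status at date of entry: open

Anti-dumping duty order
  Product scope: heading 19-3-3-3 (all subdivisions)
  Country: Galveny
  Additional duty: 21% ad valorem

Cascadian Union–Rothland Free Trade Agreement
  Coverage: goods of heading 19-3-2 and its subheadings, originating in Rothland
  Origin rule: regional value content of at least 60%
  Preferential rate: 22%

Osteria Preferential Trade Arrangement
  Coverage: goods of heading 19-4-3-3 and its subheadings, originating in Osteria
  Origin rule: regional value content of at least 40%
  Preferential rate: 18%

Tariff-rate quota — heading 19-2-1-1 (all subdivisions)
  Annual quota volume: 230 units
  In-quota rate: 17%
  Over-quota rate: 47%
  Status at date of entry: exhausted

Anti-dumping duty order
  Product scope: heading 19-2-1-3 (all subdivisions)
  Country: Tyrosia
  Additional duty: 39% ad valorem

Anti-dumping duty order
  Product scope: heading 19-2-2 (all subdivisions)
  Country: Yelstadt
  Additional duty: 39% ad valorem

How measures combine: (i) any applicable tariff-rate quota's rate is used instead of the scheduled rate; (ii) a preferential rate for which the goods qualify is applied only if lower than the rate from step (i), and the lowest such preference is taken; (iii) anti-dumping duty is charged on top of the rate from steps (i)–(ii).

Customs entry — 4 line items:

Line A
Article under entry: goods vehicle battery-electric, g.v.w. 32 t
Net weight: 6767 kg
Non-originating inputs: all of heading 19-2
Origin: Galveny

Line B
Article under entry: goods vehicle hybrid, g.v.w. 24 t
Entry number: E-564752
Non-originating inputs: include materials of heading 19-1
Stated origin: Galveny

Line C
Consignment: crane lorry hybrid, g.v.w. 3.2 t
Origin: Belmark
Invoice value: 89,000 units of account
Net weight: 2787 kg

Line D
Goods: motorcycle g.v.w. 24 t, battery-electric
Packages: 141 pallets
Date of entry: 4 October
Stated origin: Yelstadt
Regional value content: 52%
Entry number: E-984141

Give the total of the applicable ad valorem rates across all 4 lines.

Line A: goods vehicle → 19-1; battery-electric → 19-1-3; g.v.w. 32 t → 19-1-3-3. Scheduled 24%. Galveny agreement on 19-1-2: 19-1-3-3 not covered. → 24%.
Line B: goods vehicle → 19-1; hybrid → 19-1-2; g.v.w. 24 t → 19-1-2-1. Scheduled 5%. Galveny agreement on 19-1-2: CTH not met. → 5%.
Line C: crane lorry → 19-2; hybrid → 19-2-2; g.v.w. 3.2 t → 19-2-2-1. Scheduled 29%. No special measure applies. → 29%.
Line D: motorcycle → 19-4; battery-electric → 19-4-3; g.v.w. 24 t → 19-4-3-3. Scheduled 35%. Yelstadt agreement on 19-3-2-2: 19-4-3-3 not covered. → 35%.
Sum: 24% + 5% + 29% + 35% = 93%.

93%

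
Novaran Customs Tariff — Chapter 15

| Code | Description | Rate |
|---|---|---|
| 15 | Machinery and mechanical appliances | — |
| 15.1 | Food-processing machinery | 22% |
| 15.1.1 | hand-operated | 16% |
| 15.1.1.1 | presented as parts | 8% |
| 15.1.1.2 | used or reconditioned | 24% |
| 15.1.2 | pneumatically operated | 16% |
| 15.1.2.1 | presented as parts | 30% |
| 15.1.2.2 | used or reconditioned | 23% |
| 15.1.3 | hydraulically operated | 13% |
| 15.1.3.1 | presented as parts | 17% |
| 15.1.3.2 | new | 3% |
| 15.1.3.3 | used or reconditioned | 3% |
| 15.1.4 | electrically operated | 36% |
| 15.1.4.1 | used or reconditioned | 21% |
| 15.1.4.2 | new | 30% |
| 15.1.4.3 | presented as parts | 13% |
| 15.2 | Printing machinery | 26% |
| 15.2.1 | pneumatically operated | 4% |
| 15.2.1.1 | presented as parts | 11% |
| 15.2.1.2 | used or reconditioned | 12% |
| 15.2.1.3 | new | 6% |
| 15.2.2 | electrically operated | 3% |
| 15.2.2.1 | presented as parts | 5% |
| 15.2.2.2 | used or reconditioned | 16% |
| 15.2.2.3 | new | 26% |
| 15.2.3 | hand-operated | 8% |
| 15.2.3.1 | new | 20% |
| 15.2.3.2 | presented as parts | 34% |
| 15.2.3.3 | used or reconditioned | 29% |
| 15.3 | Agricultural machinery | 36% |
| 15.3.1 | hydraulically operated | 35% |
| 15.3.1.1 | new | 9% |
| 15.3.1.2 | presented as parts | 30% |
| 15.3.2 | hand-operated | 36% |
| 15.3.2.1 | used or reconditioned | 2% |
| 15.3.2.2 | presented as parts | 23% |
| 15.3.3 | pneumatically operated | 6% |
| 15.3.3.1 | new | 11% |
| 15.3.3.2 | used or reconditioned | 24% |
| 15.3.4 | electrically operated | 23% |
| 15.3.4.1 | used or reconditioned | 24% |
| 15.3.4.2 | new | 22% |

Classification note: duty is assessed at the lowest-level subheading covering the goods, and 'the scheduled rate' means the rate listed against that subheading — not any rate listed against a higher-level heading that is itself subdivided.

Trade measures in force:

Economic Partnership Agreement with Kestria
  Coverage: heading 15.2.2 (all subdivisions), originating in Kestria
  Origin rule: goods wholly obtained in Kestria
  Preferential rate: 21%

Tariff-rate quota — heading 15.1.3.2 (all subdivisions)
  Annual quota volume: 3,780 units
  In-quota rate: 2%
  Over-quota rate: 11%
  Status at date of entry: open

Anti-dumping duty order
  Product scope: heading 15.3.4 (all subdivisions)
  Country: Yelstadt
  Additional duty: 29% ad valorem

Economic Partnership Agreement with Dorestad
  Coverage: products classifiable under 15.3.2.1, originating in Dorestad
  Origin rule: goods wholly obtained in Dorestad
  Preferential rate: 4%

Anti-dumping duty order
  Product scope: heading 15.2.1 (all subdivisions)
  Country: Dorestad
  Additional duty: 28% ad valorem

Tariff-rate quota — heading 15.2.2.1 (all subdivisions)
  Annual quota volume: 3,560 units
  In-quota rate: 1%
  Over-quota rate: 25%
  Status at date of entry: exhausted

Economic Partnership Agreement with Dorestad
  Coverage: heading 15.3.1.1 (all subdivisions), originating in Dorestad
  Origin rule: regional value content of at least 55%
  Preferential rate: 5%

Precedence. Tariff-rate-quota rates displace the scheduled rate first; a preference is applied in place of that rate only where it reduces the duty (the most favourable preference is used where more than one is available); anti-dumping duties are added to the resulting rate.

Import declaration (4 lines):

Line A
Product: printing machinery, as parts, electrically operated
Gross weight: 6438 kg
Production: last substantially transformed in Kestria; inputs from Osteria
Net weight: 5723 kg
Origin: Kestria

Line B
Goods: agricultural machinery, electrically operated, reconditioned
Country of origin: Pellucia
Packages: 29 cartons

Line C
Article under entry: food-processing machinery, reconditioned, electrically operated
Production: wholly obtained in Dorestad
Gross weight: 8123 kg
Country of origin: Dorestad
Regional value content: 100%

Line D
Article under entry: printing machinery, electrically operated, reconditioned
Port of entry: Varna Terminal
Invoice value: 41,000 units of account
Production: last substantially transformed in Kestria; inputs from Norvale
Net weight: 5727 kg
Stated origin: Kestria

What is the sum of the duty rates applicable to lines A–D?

Line A: printing → 15.2; electrically operated → 15.2.2; as parts → 15.2.2.1. Scheduled 5%. quota on 15.2.2.1 exhausted → over-quota 25%; Kestria agreement on 15.2.2: not wholly obtained. → 25%.
Line B: agricultural → 15.3; electrically operated → 15.3.4; reconditioned → 15.3.4.1. Scheduled 24%. No special measure applies. → 24%.
Line C: food-processing → 15.1; electrically operated → 15.1.4; reconditioned → 15.1.4.1. Scheduled 21%. Dorestad agreement on 15.3.2.1: 15.1.4.1 not covered; Dorestad agreement on 15.3.1.1: 15.1.4.1 not covered. → 21%.
Line D: printing → 15.2; electrically operated → 15.2.2; reconditioned → 15.2.2.2. Scheduled 16%. Kestria agreement on 15.2.2: not wholly obtained. → 16%.
Sum: 25% + 24% + 21% + 16% = 86%.

86%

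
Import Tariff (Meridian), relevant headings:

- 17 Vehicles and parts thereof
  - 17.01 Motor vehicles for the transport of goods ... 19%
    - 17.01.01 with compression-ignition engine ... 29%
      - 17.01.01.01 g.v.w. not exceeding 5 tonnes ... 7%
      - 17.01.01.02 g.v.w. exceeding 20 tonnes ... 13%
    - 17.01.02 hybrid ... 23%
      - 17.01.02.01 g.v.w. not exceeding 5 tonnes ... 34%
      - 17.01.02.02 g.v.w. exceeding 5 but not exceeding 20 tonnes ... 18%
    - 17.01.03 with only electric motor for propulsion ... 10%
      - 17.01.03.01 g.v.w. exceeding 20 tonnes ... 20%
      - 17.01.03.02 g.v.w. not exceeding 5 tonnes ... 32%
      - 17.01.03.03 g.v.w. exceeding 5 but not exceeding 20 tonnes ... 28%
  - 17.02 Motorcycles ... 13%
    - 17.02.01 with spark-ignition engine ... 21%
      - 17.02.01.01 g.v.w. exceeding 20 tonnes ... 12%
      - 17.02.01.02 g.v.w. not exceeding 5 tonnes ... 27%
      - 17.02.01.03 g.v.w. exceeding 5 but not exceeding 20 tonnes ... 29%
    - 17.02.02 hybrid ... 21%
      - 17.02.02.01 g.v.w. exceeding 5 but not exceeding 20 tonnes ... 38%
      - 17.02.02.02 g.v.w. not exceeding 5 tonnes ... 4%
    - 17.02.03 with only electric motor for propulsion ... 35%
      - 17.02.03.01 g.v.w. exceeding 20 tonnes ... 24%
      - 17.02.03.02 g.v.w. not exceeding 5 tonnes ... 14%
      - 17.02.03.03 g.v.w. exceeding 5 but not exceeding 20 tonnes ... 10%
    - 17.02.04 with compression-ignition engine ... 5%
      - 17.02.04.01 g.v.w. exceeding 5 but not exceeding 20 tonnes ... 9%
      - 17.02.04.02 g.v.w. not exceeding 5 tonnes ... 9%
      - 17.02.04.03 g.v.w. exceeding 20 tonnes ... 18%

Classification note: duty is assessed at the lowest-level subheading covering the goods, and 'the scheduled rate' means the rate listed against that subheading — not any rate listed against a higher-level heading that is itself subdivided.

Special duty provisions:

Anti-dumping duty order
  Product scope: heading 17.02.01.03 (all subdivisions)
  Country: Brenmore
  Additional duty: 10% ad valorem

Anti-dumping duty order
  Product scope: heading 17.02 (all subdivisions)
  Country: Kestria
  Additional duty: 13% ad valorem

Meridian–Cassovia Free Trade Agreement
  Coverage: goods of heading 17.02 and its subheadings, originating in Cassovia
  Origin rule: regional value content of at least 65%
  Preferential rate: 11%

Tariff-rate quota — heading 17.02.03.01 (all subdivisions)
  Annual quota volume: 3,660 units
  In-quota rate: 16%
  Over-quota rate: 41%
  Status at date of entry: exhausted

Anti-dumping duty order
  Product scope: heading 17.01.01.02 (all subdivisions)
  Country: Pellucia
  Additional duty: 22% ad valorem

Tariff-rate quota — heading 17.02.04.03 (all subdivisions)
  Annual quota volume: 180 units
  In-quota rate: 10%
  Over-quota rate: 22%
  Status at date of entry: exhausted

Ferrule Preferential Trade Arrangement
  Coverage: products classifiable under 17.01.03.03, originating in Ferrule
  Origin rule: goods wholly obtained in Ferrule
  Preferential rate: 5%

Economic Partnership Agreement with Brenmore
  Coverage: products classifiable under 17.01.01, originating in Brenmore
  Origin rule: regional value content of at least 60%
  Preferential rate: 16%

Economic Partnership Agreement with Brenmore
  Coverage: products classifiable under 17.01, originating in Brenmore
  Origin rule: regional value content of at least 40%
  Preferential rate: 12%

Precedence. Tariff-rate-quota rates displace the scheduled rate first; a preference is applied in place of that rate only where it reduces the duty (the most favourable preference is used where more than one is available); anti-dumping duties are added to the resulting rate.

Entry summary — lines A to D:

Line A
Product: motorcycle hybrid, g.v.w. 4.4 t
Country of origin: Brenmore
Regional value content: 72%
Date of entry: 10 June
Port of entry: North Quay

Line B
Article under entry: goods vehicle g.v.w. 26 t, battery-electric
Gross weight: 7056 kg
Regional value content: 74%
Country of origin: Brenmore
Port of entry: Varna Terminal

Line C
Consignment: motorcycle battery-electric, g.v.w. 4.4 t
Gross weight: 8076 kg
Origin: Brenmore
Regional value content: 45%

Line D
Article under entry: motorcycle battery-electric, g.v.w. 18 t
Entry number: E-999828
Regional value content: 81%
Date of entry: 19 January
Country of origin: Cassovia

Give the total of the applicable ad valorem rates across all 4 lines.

40%

Line A: motorcycle → 17.02; hybrid → 17.02.02; g.v.w. 4.4 t → 17.02.02.02. Scheduled 4%. Brenmore agreement on 17.01.01: 17.02.02.02 not covered; Brenmore agreement on 17.01: 17.02.02.02 not covered. → 4%.
Line B: goods vehicle → 17.01; battery-electric → 17.01.03; g.v.w. 26 t → 17.01.03.01. Scheduled 20%. Brenmore agreement on 17.01.01: 17.01.03.01 not covered; Brenmore agreement on 17.01: RVC ≥ 40% → 12% available; preferential 12%. → 12%.
Line C: motorcycle → 17.02; battery-electric → 17.02.03; g.v.w. 4.4 t → 17.02.03.02. Scheduled 14%. Brenmore agreement on 17.01.01: 17.02.03.02 not covered; Brenmore agreement on 17.01: 17.02.03.02 not covered. → 14%.
Line D: motorcycle → 17.02; battery-electric → 17.02.03; g.v.w. 18 t → 17.02.03.03. Scheduled 10%. Cassovia agreement on 17.02: RVC ≥ 65% → 11% available; preference 11% not lower than 10% → no reduction. → 10%.
Sum: 4% + 12% + 14% + 10% = 40%.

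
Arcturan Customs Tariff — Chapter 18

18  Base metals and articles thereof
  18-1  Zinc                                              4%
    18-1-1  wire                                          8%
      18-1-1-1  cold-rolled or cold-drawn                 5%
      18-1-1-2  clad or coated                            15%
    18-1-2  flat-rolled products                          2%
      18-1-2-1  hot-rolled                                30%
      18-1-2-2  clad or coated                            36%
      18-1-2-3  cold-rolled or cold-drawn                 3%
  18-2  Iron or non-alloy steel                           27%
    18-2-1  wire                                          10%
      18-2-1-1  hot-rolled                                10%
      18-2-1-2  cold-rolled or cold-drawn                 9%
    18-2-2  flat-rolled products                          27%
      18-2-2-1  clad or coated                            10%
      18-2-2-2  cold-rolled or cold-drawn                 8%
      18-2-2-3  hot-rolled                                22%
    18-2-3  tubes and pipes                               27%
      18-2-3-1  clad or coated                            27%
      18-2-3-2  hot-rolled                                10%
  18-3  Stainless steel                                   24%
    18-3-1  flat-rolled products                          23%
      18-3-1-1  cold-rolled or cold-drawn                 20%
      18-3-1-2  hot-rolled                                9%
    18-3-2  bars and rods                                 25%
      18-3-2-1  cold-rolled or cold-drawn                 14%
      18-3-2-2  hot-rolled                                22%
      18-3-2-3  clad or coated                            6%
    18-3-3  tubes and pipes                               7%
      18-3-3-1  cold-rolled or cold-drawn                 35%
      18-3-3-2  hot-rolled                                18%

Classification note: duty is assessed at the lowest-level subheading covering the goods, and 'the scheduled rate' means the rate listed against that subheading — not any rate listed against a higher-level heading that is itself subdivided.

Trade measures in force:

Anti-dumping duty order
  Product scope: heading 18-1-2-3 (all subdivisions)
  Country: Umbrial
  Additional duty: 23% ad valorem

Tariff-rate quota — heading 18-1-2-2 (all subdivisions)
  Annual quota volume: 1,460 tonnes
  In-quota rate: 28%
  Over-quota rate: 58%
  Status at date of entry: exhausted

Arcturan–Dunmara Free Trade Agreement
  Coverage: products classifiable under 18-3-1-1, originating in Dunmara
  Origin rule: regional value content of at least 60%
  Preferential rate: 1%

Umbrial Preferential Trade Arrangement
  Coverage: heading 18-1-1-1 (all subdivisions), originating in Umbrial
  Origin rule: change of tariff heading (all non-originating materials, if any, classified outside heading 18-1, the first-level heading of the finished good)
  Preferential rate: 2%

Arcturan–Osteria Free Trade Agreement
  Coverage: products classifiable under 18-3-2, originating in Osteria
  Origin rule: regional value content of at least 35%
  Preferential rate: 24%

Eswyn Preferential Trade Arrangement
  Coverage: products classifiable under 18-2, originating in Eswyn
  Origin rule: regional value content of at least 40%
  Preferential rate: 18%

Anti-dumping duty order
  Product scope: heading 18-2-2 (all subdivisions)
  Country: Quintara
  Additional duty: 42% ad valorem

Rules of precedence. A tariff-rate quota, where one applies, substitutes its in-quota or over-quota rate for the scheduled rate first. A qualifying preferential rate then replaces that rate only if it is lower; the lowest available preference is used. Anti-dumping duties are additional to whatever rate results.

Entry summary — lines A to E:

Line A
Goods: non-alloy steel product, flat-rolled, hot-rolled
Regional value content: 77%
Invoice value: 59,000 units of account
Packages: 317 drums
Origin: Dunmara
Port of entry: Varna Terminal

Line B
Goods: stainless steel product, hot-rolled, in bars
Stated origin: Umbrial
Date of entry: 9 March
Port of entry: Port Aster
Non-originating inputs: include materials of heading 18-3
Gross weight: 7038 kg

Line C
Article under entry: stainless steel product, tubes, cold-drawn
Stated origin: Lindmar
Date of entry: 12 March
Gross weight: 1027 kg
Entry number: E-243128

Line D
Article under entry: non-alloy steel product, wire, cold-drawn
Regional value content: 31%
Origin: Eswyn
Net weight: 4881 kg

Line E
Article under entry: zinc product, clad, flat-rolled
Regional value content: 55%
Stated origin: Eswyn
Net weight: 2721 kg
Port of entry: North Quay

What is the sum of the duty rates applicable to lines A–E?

Line A: non-alloy steel → 18-2; flat-rolled → 18-2-2; hot-rolled → 18-2-2-3. Scheduled 22%. Dunmara agreement on 18-3-1-1: 18-2-2-3 not covered. → 22%.
Line B: stainless steel → 18-3; in bars → 18-3-2; hot-rolled → 18-3-2-2. Scheduled 22%. Umbrial agreement on 18-1-1-1: 18-3-2-2 not covered. → 22%.
Line C: stainless steel → 18-3; tubes → 18-3-3; cold-drawn → 18-3-3-1. Scheduled 35%. No special measure applies. → 35%.
Line D: non-alloy steel → 18-2; wire → 18-2-1; cold-drawn → 18-2-1-2. Scheduled 9%. Eswyn agreement on 18-2: RVC < 40%. → 9%.
Line E: zinc → 18-1; flat-rolled → 18-1-2; clad → 18-1-2-2. Scheduled 36%. quota on 18-1-2-2 exhausted → over-quota 58%; Eswyn agreement on 18-2: 18-1-2-2 not covered. → 58%.
Sum: 22% + 22% + 35% + 9% + 58% = 146%.

146%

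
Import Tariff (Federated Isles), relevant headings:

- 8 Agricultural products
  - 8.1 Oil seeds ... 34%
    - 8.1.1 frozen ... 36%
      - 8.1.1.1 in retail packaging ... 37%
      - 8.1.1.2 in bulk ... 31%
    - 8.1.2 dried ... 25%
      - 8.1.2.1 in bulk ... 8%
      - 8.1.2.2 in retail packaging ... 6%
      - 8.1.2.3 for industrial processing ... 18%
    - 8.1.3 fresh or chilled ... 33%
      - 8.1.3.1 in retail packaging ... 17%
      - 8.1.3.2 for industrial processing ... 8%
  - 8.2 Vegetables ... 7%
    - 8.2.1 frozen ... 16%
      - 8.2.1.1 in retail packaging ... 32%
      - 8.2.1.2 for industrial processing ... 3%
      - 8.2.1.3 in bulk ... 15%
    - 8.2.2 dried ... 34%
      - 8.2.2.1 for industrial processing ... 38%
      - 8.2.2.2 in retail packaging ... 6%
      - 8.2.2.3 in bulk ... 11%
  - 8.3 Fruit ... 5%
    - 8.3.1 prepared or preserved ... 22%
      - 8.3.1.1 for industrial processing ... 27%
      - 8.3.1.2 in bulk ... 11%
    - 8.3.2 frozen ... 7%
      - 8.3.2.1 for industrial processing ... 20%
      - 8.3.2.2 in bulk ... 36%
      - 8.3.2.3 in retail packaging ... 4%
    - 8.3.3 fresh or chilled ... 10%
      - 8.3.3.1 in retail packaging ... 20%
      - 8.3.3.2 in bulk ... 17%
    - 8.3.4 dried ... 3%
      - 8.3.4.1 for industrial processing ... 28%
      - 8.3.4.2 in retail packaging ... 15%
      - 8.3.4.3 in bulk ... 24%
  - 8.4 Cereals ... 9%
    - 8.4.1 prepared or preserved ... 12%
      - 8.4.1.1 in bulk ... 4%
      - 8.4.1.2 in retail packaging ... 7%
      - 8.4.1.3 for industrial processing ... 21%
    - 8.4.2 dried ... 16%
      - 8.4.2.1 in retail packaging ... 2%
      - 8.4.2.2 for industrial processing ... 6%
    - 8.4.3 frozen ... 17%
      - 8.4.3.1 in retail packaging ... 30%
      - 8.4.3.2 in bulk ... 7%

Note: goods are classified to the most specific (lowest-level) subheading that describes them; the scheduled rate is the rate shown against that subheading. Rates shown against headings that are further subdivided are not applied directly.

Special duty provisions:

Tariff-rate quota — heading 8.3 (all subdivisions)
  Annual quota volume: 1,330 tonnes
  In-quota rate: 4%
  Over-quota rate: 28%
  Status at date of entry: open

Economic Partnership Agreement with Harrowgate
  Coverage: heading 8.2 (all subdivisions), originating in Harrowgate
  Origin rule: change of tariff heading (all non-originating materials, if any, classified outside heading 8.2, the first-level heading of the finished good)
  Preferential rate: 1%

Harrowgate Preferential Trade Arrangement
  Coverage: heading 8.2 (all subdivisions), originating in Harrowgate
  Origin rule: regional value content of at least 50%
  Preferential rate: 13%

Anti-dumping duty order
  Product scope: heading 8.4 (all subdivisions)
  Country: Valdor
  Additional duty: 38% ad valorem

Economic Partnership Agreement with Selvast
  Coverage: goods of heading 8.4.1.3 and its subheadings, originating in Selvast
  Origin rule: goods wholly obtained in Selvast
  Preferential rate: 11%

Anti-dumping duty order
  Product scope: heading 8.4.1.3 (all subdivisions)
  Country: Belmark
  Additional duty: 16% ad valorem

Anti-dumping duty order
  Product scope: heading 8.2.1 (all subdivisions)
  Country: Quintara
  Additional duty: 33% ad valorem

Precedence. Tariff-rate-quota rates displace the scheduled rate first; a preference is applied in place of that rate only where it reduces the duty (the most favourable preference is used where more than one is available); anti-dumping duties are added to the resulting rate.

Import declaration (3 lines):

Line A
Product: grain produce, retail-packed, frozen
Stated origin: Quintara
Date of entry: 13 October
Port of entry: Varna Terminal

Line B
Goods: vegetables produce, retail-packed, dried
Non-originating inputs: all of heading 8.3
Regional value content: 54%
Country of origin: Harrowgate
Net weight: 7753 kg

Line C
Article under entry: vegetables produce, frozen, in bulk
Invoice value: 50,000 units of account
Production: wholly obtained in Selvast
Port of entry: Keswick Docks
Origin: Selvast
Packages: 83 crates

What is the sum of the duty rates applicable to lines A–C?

46%

Line A: grain → 8.4; frozen → 8.4.3; retail-packed → 8.4.3.1. Scheduled 30%. No special measure applies. → 30%.
Line B: vegetables → 8.2; dried → 8.2.2; retail-packed → 8.2.2.2. Scheduled 6%. Harrowgate agreement on 8.2: CTH met → 1% available; Harrowgate agreement on 8.2: RVC ≥ 50% → 13% available; preferential 1%. → 1%.
Line C: vegetables → 8.2; frozen → 8.2.1; in bulk → 8.2.1.3. Scheduled 15%. Selvast agreement on 8.4.1.3: 8.2.1.3 not covered. → 15%.
Sum: 30% + 1% + 15% = 46%.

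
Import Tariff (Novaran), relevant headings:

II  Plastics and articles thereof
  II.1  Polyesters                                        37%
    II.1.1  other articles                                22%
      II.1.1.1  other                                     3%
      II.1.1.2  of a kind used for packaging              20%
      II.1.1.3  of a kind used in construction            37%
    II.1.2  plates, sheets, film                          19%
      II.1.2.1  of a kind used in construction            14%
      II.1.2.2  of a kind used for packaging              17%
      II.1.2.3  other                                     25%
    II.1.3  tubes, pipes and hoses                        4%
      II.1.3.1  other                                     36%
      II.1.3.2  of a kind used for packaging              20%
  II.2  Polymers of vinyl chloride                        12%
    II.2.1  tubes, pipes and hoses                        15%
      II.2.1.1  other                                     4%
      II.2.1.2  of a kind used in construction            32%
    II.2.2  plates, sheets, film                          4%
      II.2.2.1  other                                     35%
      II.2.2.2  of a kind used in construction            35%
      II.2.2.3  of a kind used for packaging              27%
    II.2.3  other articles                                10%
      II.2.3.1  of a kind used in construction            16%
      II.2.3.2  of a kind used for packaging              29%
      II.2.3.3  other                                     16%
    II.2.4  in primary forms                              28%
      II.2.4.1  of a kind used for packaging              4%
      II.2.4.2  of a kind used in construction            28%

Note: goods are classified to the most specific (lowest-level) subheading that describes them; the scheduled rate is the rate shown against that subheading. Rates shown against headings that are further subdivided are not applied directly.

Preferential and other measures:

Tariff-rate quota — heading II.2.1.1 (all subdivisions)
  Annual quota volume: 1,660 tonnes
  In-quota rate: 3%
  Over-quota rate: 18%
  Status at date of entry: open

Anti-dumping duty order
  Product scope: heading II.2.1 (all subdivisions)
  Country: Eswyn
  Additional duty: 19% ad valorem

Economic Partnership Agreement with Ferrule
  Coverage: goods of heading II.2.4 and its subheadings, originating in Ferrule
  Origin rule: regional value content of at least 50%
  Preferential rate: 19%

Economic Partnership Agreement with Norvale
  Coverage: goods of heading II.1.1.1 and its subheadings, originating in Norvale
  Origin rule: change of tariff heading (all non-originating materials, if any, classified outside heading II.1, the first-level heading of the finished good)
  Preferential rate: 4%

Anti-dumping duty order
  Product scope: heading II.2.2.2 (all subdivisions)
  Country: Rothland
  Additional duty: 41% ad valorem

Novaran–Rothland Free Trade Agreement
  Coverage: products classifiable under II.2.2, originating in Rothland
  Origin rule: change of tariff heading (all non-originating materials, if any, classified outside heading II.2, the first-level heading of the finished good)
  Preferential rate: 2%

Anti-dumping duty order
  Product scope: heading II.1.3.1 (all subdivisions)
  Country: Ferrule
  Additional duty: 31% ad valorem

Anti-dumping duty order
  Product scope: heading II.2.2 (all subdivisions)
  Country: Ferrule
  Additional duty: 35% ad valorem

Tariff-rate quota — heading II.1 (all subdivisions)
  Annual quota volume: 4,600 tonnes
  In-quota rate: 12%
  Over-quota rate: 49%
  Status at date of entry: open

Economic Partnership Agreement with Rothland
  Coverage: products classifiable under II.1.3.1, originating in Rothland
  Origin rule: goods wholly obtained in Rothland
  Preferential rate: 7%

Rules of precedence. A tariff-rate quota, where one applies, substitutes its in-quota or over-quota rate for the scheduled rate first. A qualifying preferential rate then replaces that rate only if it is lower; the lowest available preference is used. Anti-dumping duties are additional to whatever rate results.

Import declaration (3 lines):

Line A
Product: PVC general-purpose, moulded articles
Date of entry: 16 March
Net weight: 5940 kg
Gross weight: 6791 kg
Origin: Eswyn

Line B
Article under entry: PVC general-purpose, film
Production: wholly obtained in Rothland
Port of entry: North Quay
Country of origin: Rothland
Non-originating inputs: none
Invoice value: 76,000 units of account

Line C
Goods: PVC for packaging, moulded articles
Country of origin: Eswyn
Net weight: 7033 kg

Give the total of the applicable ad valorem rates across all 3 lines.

47%

Line A: PVC → II.2; moulded articles → II.2.3; general-purpose → II.2.3.3. Scheduled 16%. No special measure applies. → 16%.
Line B: PVC → II.2; film → II.2.2; general-purpose → II.2.2.1. Scheduled 35%. Rothland agreement on II.2.2: CTH met → 2% available; Rothland agreement on II.1.3.1: II.2.2.1 not covered; preferential 2%. → 2%.
Line C: PVC → II.2; moulded articles → II.2.3; for packaging → II.2.3.2. Scheduled 29%. No special measure applies. → 29%.
Sum: 16% + 2% + 29% = 47%.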